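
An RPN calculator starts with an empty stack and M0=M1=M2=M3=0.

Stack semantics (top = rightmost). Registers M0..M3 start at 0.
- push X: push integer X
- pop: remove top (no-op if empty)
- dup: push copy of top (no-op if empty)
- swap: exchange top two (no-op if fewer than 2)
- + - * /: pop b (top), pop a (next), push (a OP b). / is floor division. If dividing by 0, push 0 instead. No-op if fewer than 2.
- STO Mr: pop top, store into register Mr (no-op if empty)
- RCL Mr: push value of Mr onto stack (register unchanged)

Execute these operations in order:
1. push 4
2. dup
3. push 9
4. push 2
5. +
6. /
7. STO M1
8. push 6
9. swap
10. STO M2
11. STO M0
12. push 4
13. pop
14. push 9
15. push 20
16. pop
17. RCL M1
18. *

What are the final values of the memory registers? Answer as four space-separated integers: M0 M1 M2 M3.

Answer: 6 0 4 0

Derivation:
After op 1 (push 4): stack=[4] mem=[0,0,0,0]
After op 2 (dup): stack=[4,4] mem=[0,0,0,0]
After op 3 (push 9): stack=[4,4,9] mem=[0,0,0,0]
After op 4 (push 2): stack=[4,4,9,2] mem=[0,0,0,0]
After op 5 (+): stack=[4,4,11] mem=[0,0,0,0]
After op 6 (/): stack=[4,0] mem=[0,0,0,0]
After op 7 (STO M1): stack=[4] mem=[0,0,0,0]
After op 8 (push 6): stack=[4,6] mem=[0,0,0,0]
After op 9 (swap): stack=[6,4] mem=[0,0,0,0]
After op 10 (STO M2): stack=[6] mem=[0,0,4,0]
After op 11 (STO M0): stack=[empty] mem=[6,0,4,0]
After op 12 (push 4): stack=[4] mem=[6,0,4,0]
After op 13 (pop): stack=[empty] mem=[6,0,4,0]
After op 14 (push 9): stack=[9] mem=[6,0,4,0]
After op 15 (push 20): stack=[9,20] mem=[6,0,4,0]
After op 16 (pop): stack=[9] mem=[6,0,4,0]
After op 17 (RCL M1): stack=[9,0] mem=[6,0,4,0]
After op 18 (*): stack=[0] mem=[6,0,4,0]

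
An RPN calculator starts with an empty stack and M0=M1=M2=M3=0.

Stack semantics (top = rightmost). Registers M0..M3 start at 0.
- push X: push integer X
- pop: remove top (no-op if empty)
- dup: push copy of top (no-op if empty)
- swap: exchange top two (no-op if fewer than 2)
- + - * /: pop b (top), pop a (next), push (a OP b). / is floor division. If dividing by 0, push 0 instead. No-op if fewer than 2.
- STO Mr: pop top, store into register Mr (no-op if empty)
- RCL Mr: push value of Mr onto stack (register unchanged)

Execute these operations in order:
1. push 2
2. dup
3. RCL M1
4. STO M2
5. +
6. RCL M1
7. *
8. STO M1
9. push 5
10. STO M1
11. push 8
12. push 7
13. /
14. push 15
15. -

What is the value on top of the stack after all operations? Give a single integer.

After op 1 (push 2): stack=[2] mem=[0,0,0,0]
After op 2 (dup): stack=[2,2] mem=[0,0,0,0]
After op 3 (RCL M1): stack=[2,2,0] mem=[0,0,0,0]
After op 4 (STO M2): stack=[2,2] mem=[0,0,0,0]
After op 5 (+): stack=[4] mem=[0,0,0,0]
After op 6 (RCL M1): stack=[4,0] mem=[0,0,0,0]
After op 7 (*): stack=[0] mem=[0,0,0,0]
After op 8 (STO M1): stack=[empty] mem=[0,0,0,0]
After op 9 (push 5): stack=[5] mem=[0,0,0,0]
After op 10 (STO M1): stack=[empty] mem=[0,5,0,0]
After op 11 (push 8): stack=[8] mem=[0,5,0,0]
After op 12 (push 7): stack=[8,7] mem=[0,5,0,0]
After op 13 (/): stack=[1] mem=[0,5,0,0]
After op 14 (push 15): stack=[1,15] mem=[0,5,0,0]
After op 15 (-): stack=[-14] mem=[0,5,0,0]

Answer: -14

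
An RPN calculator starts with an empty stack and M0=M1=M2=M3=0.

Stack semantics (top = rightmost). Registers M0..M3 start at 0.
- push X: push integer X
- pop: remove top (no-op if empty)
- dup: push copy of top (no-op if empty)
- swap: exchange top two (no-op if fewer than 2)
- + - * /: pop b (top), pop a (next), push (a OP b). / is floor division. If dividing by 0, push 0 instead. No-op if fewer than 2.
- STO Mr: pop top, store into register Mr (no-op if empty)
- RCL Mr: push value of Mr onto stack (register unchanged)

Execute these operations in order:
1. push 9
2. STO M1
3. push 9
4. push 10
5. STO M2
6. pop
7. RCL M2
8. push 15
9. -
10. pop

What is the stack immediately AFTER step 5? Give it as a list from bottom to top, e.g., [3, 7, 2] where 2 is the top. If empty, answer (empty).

After op 1 (push 9): stack=[9] mem=[0,0,0,0]
After op 2 (STO M1): stack=[empty] mem=[0,9,0,0]
After op 3 (push 9): stack=[9] mem=[0,9,0,0]
After op 4 (push 10): stack=[9,10] mem=[0,9,0,0]
After op 5 (STO M2): stack=[9] mem=[0,9,10,0]

[9]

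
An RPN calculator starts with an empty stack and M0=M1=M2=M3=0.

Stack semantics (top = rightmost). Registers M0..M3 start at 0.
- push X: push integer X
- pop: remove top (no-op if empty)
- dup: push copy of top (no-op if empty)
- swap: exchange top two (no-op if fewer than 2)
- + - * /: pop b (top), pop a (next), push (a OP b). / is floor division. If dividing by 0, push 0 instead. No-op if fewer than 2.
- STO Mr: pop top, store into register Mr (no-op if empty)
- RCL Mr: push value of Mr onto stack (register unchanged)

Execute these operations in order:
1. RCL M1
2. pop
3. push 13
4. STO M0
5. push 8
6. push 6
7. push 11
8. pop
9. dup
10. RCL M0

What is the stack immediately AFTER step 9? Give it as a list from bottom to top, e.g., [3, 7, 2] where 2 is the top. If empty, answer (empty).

After op 1 (RCL M1): stack=[0] mem=[0,0,0,0]
After op 2 (pop): stack=[empty] mem=[0,0,0,0]
After op 3 (push 13): stack=[13] mem=[0,0,0,0]
After op 4 (STO M0): stack=[empty] mem=[13,0,0,0]
After op 5 (push 8): stack=[8] mem=[13,0,0,0]
After op 6 (push 6): stack=[8,6] mem=[13,0,0,0]
After op 7 (push 11): stack=[8,6,11] mem=[13,0,0,0]
After op 8 (pop): stack=[8,6] mem=[13,0,0,0]
After op 9 (dup): stack=[8,6,6] mem=[13,0,0,0]

[8, 6, 6]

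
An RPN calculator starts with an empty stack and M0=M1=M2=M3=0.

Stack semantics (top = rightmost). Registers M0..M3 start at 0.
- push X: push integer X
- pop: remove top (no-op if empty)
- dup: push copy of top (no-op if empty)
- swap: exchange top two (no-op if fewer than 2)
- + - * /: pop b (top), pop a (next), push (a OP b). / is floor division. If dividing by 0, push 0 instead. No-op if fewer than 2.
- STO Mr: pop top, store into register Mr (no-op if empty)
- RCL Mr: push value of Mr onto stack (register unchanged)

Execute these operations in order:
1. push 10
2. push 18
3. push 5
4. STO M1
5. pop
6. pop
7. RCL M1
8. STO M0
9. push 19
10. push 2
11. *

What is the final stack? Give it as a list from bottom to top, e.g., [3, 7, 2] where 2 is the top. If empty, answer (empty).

Answer: [38]

Derivation:
After op 1 (push 10): stack=[10] mem=[0,0,0,0]
After op 2 (push 18): stack=[10,18] mem=[0,0,0,0]
After op 3 (push 5): stack=[10,18,5] mem=[0,0,0,0]
After op 4 (STO M1): stack=[10,18] mem=[0,5,0,0]
After op 5 (pop): stack=[10] mem=[0,5,0,0]
After op 6 (pop): stack=[empty] mem=[0,5,0,0]
After op 7 (RCL M1): stack=[5] mem=[0,5,0,0]
After op 8 (STO M0): stack=[empty] mem=[5,5,0,0]
After op 9 (push 19): stack=[19] mem=[5,5,0,0]
After op 10 (push 2): stack=[19,2] mem=[5,5,0,0]
After op 11 (*): stack=[38] mem=[5,5,0,0]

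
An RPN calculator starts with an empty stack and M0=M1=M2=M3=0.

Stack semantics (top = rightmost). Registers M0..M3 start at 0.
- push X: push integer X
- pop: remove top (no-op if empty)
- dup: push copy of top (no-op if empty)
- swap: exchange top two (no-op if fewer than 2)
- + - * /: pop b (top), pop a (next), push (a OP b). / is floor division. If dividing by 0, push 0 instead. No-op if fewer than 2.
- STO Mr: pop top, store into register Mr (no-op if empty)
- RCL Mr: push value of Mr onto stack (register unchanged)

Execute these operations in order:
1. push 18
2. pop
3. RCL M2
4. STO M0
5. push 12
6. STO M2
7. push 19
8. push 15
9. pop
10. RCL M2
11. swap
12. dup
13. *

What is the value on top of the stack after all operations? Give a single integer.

Answer: 361

Derivation:
After op 1 (push 18): stack=[18] mem=[0,0,0,0]
After op 2 (pop): stack=[empty] mem=[0,0,0,0]
After op 3 (RCL M2): stack=[0] mem=[0,0,0,0]
After op 4 (STO M0): stack=[empty] mem=[0,0,0,0]
After op 5 (push 12): stack=[12] mem=[0,0,0,0]
After op 6 (STO M2): stack=[empty] mem=[0,0,12,0]
After op 7 (push 19): stack=[19] mem=[0,0,12,0]
After op 8 (push 15): stack=[19,15] mem=[0,0,12,0]
After op 9 (pop): stack=[19] mem=[0,0,12,0]
After op 10 (RCL M2): stack=[19,12] mem=[0,0,12,0]
After op 11 (swap): stack=[12,19] mem=[0,0,12,0]
After op 12 (dup): stack=[12,19,19] mem=[0,0,12,0]
After op 13 (*): stack=[12,361] mem=[0,0,12,0]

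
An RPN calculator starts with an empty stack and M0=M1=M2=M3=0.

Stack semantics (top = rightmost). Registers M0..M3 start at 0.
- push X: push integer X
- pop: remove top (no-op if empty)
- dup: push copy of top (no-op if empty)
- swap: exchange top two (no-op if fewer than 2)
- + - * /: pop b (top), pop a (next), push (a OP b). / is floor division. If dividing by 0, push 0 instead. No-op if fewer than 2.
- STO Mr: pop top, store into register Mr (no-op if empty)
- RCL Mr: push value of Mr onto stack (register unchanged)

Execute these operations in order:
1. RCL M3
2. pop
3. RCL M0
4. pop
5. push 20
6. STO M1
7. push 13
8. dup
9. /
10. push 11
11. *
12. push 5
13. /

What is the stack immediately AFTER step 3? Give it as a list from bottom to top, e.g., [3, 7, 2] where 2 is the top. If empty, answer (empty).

After op 1 (RCL M3): stack=[0] mem=[0,0,0,0]
After op 2 (pop): stack=[empty] mem=[0,0,0,0]
After op 3 (RCL M0): stack=[0] mem=[0,0,0,0]

[0]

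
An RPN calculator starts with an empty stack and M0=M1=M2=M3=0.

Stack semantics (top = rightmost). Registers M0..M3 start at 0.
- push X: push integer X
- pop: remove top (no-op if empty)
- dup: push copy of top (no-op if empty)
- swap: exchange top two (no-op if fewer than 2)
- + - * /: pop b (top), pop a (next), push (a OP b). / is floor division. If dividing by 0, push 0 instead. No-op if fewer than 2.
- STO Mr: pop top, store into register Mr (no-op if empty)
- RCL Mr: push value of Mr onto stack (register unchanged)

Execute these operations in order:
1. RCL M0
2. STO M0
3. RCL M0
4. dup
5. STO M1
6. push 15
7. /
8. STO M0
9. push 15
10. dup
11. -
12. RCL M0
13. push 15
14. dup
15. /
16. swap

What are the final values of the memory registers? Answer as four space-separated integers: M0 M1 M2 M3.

Answer: 0 0 0 0

Derivation:
After op 1 (RCL M0): stack=[0] mem=[0,0,0,0]
After op 2 (STO M0): stack=[empty] mem=[0,0,0,0]
After op 3 (RCL M0): stack=[0] mem=[0,0,0,0]
After op 4 (dup): stack=[0,0] mem=[0,0,0,0]
After op 5 (STO M1): stack=[0] mem=[0,0,0,0]
After op 6 (push 15): stack=[0,15] mem=[0,0,0,0]
After op 7 (/): stack=[0] mem=[0,0,0,0]
After op 8 (STO M0): stack=[empty] mem=[0,0,0,0]
After op 9 (push 15): stack=[15] mem=[0,0,0,0]
After op 10 (dup): stack=[15,15] mem=[0,0,0,0]
After op 11 (-): stack=[0] mem=[0,0,0,0]
After op 12 (RCL M0): stack=[0,0] mem=[0,0,0,0]
After op 13 (push 15): stack=[0,0,15] mem=[0,0,0,0]
After op 14 (dup): stack=[0,0,15,15] mem=[0,0,0,0]
After op 15 (/): stack=[0,0,1] mem=[0,0,0,0]
After op 16 (swap): stack=[0,1,0] mem=[0,0,0,0]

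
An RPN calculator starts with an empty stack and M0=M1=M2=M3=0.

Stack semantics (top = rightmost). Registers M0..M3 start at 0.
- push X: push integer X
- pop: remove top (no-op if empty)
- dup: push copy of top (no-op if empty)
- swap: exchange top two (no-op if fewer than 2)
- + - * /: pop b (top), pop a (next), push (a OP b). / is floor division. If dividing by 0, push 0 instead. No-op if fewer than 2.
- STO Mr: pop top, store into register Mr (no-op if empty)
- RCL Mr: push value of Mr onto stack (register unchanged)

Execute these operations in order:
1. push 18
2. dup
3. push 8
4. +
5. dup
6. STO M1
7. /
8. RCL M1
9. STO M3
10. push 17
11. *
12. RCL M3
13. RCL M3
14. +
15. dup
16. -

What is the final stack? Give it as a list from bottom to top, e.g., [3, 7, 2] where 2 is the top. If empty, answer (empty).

Answer: [0, 0]

Derivation:
After op 1 (push 18): stack=[18] mem=[0,0,0,0]
After op 2 (dup): stack=[18,18] mem=[0,0,0,0]
After op 3 (push 8): stack=[18,18,8] mem=[0,0,0,0]
After op 4 (+): stack=[18,26] mem=[0,0,0,0]
After op 5 (dup): stack=[18,26,26] mem=[0,0,0,0]
After op 6 (STO M1): stack=[18,26] mem=[0,26,0,0]
After op 7 (/): stack=[0] mem=[0,26,0,0]
After op 8 (RCL M1): stack=[0,26] mem=[0,26,0,0]
After op 9 (STO M3): stack=[0] mem=[0,26,0,26]
After op 10 (push 17): stack=[0,17] mem=[0,26,0,26]
After op 11 (*): stack=[0] mem=[0,26,0,26]
After op 12 (RCL M3): stack=[0,26] mem=[0,26,0,26]
After op 13 (RCL M3): stack=[0,26,26] mem=[0,26,0,26]
After op 14 (+): stack=[0,52] mem=[0,26,0,26]
After op 15 (dup): stack=[0,52,52] mem=[0,26,0,26]
After op 16 (-): stack=[0,0] mem=[0,26,0,26]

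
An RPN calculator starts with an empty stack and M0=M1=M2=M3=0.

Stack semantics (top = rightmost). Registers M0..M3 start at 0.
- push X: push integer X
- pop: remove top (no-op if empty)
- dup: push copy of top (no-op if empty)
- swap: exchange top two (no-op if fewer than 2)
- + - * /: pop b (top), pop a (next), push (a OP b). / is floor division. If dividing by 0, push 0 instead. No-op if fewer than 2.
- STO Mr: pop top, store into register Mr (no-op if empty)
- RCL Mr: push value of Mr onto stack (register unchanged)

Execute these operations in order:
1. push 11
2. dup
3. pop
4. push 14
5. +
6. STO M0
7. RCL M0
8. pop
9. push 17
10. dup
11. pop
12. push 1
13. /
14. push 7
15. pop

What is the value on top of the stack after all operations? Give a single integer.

Answer: 17

Derivation:
After op 1 (push 11): stack=[11] mem=[0,0,0,0]
After op 2 (dup): stack=[11,11] mem=[0,0,0,0]
After op 3 (pop): stack=[11] mem=[0,0,0,0]
After op 4 (push 14): stack=[11,14] mem=[0,0,0,0]
After op 5 (+): stack=[25] mem=[0,0,0,0]
After op 6 (STO M0): stack=[empty] mem=[25,0,0,0]
After op 7 (RCL M0): stack=[25] mem=[25,0,0,0]
After op 8 (pop): stack=[empty] mem=[25,0,0,0]
After op 9 (push 17): stack=[17] mem=[25,0,0,0]
After op 10 (dup): stack=[17,17] mem=[25,0,0,0]
After op 11 (pop): stack=[17] mem=[25,0,0,0]
After op 12 (push 1): stack=[17,1] mem=[25,0,0,0]
After op 13 (/): stack=[17] mem=[25,0,0,0]
After op 14 (push 7): stack=[17,7] mem=[25,0,0,0]
After op 15 (pop): stack=[17] mem=[25,0,0,0]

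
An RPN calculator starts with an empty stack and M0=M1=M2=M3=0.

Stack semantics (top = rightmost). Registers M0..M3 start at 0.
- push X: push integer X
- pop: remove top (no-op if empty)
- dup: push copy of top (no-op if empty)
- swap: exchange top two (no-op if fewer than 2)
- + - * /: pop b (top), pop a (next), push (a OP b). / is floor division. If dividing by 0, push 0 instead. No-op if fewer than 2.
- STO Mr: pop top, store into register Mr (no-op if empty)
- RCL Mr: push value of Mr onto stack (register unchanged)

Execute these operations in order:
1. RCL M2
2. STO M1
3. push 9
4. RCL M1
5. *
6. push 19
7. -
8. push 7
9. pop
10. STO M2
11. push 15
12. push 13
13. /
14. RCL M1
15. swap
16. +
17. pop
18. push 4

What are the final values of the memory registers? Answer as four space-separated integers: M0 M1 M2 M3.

After op 1 (RCL M2): stack=[0] mem=[0,0,0,0]
After op 2 (STO M1): stack=[empty] mem=[0,0,0,0]
After op 3 (push 9): stack=[9] mem=[0,0,0,0]
After op 4 (RCL M1): stack=[9,0] mem=[0,0,0,0]
After op 5 (*): stack=[0] mem=[0,0,0,0]
After op 6 (push 19): stack=[0,19] mem=[0,0,0,0]
After op 7 (-): stack=[-19] mem=[0,0,0,0]
After op 8 (push 7): stack=[-19,7] mem=[0,0,0,0]
After op 9 (pop): stack=[-19] mem=[0,0,0,0]
After op 10 (STO M2): stack=[empty] mem=[0,0,-19,0]
After op 11 (push 15): stack=[15] mem=[0,0,-19,0]
After op 12 (push 13): stack=[15,13] mem=[0,0,-19,0]
After op 13 (/): stack=[1] mem=[0,0,-19,0]
After op 14 (RCL M1): stack=[1,0] mem=[0,0,-19,0]
After op 15 (swap): stack=[0,1] mem=[0,0,-19,0]
After op 16 (+): stack=[1] mem=[0,0,-19,0]
After op 17 (pop): stack=[empty] mem=[0,0,-19,0]
After op 18 (push 4): stack=[4] mem=[0,0,-19,0]

Answer: 0 0 -19 0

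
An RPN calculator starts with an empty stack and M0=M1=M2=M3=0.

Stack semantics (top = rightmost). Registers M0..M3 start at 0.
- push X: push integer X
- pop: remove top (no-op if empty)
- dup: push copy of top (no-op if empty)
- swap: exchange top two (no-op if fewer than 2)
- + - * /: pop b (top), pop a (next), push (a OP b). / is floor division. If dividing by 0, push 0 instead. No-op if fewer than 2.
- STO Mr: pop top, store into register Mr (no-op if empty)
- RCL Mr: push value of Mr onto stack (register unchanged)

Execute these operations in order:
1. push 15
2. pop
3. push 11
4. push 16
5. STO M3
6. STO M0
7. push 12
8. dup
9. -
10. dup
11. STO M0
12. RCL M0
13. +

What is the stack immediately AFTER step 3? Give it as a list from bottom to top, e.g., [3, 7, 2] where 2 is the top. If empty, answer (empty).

After op 1 (push 15): stack=[15] mem=[0,0,0,0]
After op 2 (pop): stack=[empty] mem=[0,0,0,0]
After op 3 (push 11): stack=[11] mem=[0,0,0,0]

[11]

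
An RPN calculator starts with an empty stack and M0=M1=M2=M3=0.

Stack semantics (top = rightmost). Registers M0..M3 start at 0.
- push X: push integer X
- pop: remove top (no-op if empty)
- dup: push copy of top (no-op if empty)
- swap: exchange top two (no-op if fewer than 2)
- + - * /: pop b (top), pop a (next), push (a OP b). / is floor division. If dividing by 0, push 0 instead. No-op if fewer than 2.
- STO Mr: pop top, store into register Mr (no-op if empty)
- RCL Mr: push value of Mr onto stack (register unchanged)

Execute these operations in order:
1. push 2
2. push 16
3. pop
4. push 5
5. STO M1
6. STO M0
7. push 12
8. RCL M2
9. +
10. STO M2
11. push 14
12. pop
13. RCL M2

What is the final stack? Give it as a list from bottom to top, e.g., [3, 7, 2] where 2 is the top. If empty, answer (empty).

Answer: [12]

Derivation:
After op 1 (push 2): stack=[2] mem=[0,0,0,0]
After op 2 (push 16): stack=[2,16] mem=[0,0,0,0]
After op 3 (pop): stack=[2] mem=[0,0,0,0]
After op 4 (push 5): stack=[2,5] mem=[0,0,0,0]
After op 5 (STO M1): stack=[2] mem=[0,5,0,0]
After op 6 (STO M0): stack=[empty] mem=[2,5,0,0]
After op 7 (push 12): stack=[12] mem=[2,5,0,0]
After op 8 (RCL M2): stack=[12,0] mem=[2,5,0,0]
After op 9 (+): stack=[12] mem=[2,5,0,0]
After op 10 (STO M2): stack=[empty] mem=[2,5,12,0]
After op 11 (push 14): stack=[14] mem=[2,5,12,0]
After op 12 (pop): stack=[empty] mem=[2,5,12,0]
After op 13 (RCL M2): stack=[12] mem=[2,5,12,0]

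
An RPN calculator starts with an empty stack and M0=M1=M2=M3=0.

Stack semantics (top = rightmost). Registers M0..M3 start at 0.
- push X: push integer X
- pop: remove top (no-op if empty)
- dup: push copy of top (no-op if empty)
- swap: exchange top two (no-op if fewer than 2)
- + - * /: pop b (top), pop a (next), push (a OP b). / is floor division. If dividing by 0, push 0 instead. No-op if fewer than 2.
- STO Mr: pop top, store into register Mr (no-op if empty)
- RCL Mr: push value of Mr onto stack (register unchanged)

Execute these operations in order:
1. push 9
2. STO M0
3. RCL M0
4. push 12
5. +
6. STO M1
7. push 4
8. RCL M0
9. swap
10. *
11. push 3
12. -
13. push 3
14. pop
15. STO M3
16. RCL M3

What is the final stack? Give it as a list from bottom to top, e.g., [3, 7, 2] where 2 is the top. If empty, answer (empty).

Answer: [33]

Derivation:
After op 1 (push 9): stack=[9] mem=[0,0,0,0]
After op 2 (STO M0): stack=[empty] mem=[9,0,0,0]
After op 3 (RCL M0): stack=[9] mem=[9,0,0,0]
After op 4 (push 12): stack=[9,12] mem=[9,0,0,0]
After op 5 (+): stack=[21] mem=[9,0,0,0]
After op 6 (STO M1): stack=[empty] mem=[9,21,0,0]
After op 7 (push 4): stack=[4] mem=[9,21,0,0]
After op 8 (RCL M0): stack=[4,9] mem=[9,21,0,0]
After op 9 (swap): stack=[9,4] mem=[9,21,0,0]
After op 10 (*): stack=[36] mem=[9,21,0,0]
After op 11 (push 3): stack=[36,3] mem=[9,21,0,0]
After op 12 (-): stack=[33] mem=[9,21,0,0]
After op 13 (push 3): stack=[33,3] mem=[9,21,0,0]
After op 14 (pop): stack=[33] mem=[9,21,0,0]
After op 15 (STO M3): stack=[empty] mem=[9,21,0,33]
After op 16 (RCL M3): stack=[33] mem=[9,21,0,33]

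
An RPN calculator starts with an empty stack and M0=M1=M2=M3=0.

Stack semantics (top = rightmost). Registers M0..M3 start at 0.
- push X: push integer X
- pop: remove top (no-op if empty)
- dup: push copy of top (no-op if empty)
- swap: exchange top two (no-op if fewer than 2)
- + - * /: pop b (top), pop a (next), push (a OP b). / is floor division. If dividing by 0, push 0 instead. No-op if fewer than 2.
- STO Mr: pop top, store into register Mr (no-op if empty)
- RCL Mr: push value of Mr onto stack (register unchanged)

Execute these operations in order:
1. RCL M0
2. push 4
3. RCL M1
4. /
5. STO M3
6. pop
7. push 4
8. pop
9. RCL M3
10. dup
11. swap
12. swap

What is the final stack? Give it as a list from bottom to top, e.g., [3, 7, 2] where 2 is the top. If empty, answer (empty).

After op 1 (RCL M0): stack=[0] mem=[0,0,0,0]
After op 2 (push 4): stack=[0,4] mem=[0,0,0,0]
After op 3 (RCL M1): stack=[0,4,0] mem=[0,0,0,0]
After op 4 (/): stack=[0,0] mem=[0,0,0,0]
After op 5 (STO M3): stack=[0] mem=[0,0,0,0]
After op 6 (pop): stack=[empty] mem=[0,0,0,0]
After op 7 (push 4): stack=[4] mem=[0,0,0,0]
After op 8 (pop): stack=[empty] mem=[0,0,0,0]
After op 9 (RCL M3): stack=[0] mem=[0,0,0,0]
After op 10 (dup): stack=[0,0] mem=[0,0,0,0]
After op 11 (swap): stack=[0,0] mem=[0,0,0,0]
After op 12 (swap): stack=[0,0] mem=[0,0,0,0]

Answer: [0, 0]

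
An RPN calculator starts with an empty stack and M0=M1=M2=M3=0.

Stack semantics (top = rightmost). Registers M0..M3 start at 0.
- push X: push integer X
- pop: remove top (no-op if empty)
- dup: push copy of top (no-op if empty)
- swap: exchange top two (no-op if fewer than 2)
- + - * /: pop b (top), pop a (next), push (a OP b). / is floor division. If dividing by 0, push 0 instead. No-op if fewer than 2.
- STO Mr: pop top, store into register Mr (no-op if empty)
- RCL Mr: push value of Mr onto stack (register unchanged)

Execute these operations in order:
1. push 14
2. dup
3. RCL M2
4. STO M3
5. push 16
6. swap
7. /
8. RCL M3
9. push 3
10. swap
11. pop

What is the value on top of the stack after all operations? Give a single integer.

Answer: 3

Derivation:
After op 1 (push 14): stack=[14] mem=[0,0,0,0]
After op 2 (dup): stack=[14,14] mem=[0,0,0,0]
After op 3 (RCL M2): stack=[14,14,0] mem=[0,0,0,0]
After op 4 (STO M3): stack=[14,14] mem=[0,0,0,0]
After op 5 (push 16): stack=[14,14,16] mem=[0,0,0,0]
After op 6 (swap): stack=[14,16,14] mem=[0,0,0,0]
After op 7 (/): stack=[14,1] mem=[0,0,0,0]
After op 8 (RCL M3): stack=[14,1,0] mem=[0,0,0,0]
After op 9 (push 3): stack=[14,1,0,3] mem=[0,0,0,0]
After op 10 (swap): stack=[14,1,3,0] mem=[0,0,0,0]
After op 11 (pop): stack=[14,1,3] mem=[0,0,0,0]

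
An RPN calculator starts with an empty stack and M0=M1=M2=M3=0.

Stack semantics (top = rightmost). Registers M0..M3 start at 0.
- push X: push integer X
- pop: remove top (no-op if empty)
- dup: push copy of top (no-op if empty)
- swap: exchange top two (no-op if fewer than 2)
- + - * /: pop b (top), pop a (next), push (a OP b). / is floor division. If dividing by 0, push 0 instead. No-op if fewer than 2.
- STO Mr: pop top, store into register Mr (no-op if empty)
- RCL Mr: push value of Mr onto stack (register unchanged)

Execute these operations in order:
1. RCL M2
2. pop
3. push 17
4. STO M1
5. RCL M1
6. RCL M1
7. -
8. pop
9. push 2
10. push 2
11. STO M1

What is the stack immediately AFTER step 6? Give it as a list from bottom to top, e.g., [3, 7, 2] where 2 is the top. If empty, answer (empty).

After op 1 (RCL M2): stack=[0] mem=[0,0,0,0]
After op 2 (pop): stack=[empty] mem=[0,0,0,0]
After op 3 (push 17): stack=[17] mem=[0,0,0,0]
After op 4 (STO M1): stack=[empty] mem=[0,17,0,0]
After op 5 (RCL M1): stack=[17] mem=[0,17,0,0]
After op 6 (RCL M1): stack=[17,17] mem=[0,17,0,0]

[17, 17]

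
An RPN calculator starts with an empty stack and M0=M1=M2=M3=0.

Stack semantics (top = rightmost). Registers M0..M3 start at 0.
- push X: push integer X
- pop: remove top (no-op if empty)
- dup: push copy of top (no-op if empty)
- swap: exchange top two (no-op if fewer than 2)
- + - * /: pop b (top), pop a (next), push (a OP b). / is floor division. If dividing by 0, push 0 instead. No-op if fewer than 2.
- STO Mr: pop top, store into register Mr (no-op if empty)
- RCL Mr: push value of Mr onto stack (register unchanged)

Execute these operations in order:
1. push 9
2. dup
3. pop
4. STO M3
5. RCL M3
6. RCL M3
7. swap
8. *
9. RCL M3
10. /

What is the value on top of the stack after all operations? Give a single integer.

After op 1 (push 9): stack=[9] mem=[0,0,0,0]
After op 2 (dup): stack=[9,9] mem=[0,0,0,0]
After op 3 (pop): stack=[9] mem=[0,0,0,0]
After op 4 (STO M3): stack=[empty] mem=[0,0,0,9]
After op 5 (RCL M3): stack=[9] mem=[0,0,0,9]
After op 6 (RCL M3): stack=[9,9] mem=[0,0,0,9]
After op 7 (swap): stack=[9,9] mem=[0,0,0,9]
After op 8 (*): stack=[81] mem=[0,0,0,9]
After op 9 (RCL M3): stack=[81,9] mem=[0,0,0,9]
After op 10 (/): stack=[9] mem=[0,0,0,9]

Answer: 9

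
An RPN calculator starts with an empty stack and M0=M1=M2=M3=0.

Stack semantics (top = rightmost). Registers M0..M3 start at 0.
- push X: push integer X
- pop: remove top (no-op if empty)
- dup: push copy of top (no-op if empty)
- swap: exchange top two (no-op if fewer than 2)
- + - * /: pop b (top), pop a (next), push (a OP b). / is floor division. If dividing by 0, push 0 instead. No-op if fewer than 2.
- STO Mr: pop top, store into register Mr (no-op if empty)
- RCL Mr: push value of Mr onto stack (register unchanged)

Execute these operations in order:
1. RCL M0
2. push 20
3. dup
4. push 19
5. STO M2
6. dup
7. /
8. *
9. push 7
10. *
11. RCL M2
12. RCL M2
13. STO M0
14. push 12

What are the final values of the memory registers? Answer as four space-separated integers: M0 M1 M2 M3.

After op 1 (RCL M0): stack=[0] mem=[0,0,0,0]
After op 2 (push 20): stack=[0,20] mem=[0,0,0,0]
After op 3 (dup): stack=[0,20,20] mem=[0,0,0,0]
After op 4 (push 19): stack=[0,20,20,19] mem=[0,0,0,0]
After op 5 (STO M2): stack=[0,20,20] mem=[0,0,19,0]
After op 6 (dup): stack=[0,20,20,20] mem=[0,0,19,0]
After op 7 (/): stack=[0,20,1] mem=[0,0,19,0]
After op 8 (*): stack=[0,20] mem=[0,0,19,0]
After op 9 (push 7): stack=[0,20,7] mem=[0,0,19,0]
After op 10 (*): stack=[0,140] mem=[0,0,19,0]
After op 11 (RCL M2): stack=[0,140,19] mem=[0,0,19,0]
After op 12 (RCL M2): stack=[0,140,19,19] mem=[0,0,19,0]
After op 13 (STO M0): stack=[0,140,19] mem=[19,0,19,0]
After op 14 (push 12): stack=[0,140,19,12] mem=[19,0,19,0]

Answer: 19 0 19 0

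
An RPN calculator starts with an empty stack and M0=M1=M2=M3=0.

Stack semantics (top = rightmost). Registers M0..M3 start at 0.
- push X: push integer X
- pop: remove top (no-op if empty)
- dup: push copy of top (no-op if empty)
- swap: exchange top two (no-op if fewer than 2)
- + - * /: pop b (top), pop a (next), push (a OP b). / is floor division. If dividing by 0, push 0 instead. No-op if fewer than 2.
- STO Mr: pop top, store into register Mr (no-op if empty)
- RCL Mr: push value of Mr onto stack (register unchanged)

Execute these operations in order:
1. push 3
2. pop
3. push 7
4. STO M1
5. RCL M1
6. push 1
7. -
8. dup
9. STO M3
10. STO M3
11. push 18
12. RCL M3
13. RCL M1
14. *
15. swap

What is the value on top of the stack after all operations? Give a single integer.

Answer: 18

Derivation:
After op 1 (push 3): stack=[3] mem=[0,0,0,0]
After op 2 (pop): stack=[empty] mem=[0,0,0,0]
After op 3 (push 7): stack=[7] mem=[0,0,0,0]
After op 4 (STO M1): stack=[empty] mem=[0,7,0,0]
After op 5 (RCL M1): stack=[7] mem=[0,7,0,0]
After op 6 (push 1): stack=[7,1] mem=[0,7,0,0]
After op 7 (-): stack=[6] mem=[0,7,0,0]
After op 8 (dup): stack=[6,6] mem=[0,7,0,0]
After op 9 (STO M3): stack=[6] mem=[0,7,0,6]
After op 10 (STO M3): stack=[empty] mem=[0,7,0,6]
After op 11 (push 18): stack=[18] mem=[0,7,0,6]
After op 12 (RCL M3): stack=[18,6] mem=[0,7,0,6]
After op 13 (RCL M1): stack=[18,6,7] mem=[0,7,0,6]
After op 14 (*): stack=[18,42] mem=[0,7,0,6]
After op 15 (swap): stack=[42,18] mem=[0,7,0,6]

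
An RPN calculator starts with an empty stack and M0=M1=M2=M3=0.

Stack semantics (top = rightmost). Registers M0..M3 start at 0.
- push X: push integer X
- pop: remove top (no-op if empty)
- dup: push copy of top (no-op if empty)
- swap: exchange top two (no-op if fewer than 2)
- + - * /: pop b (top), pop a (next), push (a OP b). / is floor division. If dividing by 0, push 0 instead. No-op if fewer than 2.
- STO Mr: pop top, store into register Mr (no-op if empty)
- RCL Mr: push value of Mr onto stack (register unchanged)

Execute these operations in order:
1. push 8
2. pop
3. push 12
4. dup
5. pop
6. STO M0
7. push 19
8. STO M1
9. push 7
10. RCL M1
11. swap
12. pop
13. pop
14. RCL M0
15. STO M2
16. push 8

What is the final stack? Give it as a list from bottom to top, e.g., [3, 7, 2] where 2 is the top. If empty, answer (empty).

Answer: [8]

Derivation:
After op 1 (push 8): stack=[8] mem=[0,0,0,0]
After op 2 (pop): stack=[empty] mem=[0,0,0,0]
After op 3 (push 12): stack=[12] mem=[0,0,0,0]
After op 4 (dup): stack=[12,12] mem=[0,0,0,0]
After op 5 (pop): stack=[12] mem=[0,0,0,0]
After op 6 (STO M0): stack=[empty] mem=[12,0,0,0]
After op 7 (push 19): stack=[19] mem=[12,0,0,0]
After op 8 (STO M1): stack=[empty] mem=[12,19,0,0]
After op 9 (push 7): stack=[7] mem=[12,19,0,0]
After op 10 (RCL M1): stack=[7,19] mem=[12,19,0,0]
After op 11 (swap): stack=[19,7] mem=[12,19,0,0]
After op 12 (pop): stack=[19] mem=[12,19,0,0]
After op 13 (pop): stack=[empty] mem=[12,19,0,0]
After op 14 (RCL M0): stack=[12] mem=[12,19,0,0]
After op 15 (STO M2): stack=[empty] mem=[12,19,12,0]
After op 16 (push 8): stack=[8] mem=[12,19,12,0]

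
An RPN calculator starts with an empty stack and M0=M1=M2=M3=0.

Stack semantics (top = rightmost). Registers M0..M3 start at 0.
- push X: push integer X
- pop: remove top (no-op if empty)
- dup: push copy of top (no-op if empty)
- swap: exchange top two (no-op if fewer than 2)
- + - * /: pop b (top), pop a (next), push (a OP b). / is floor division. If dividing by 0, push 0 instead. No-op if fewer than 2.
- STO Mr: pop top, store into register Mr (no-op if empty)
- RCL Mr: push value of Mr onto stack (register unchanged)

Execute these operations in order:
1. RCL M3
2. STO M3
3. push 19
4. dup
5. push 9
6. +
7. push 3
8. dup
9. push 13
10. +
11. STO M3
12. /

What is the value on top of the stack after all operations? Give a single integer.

After op 1 (RCL M3): stack=[0] mem=[0,0,0,0]
After op 2 (STO M3): stack=[empty] mem=[0,0,0,0]
After op 3 (push 19): stack=[19] mem=[0,0,0,0]
After op 4 (dup): stack=[19,19] mem=[0,0,0,0]
After op 5 (push 9): stack=[19,19,9] mem=[0,0,0,0]
After op 6 (+): stack=[19,28] mem=[0,0,0,0]
After op 7 (push 3): stack=[19,28,3] mem=[0,0,0,0]
After op 8 (dup): stack=[19,28,3,3] mem=[0,0,0,0]
After op 9 (push 13): stack=[19,28,3,3,13] mem=[0,0,0,0]
After op 10 (+): stack=[19,28,3,16] mem=[0,0,0,0]
After op 11 (STO M3): stack=[19,28,3] mem=[0,0,0,16]
After op 12 (/): stack=[19,9] mem=[0,0,0,16]

Answer: 9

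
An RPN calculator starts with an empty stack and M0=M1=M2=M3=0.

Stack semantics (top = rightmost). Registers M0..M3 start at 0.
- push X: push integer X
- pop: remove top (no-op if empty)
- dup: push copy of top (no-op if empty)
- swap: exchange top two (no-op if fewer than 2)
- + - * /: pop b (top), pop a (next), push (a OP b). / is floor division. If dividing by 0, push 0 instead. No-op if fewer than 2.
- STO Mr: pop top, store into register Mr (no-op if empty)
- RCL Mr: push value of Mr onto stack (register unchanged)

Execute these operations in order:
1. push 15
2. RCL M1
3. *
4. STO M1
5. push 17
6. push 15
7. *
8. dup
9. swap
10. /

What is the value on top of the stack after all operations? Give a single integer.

After op 1 (push 15): stack=[15] mem=[0,0,0,0]
After op 2 (RCL M1): stack=[15,0] mem=[0,0,0,0]
After op 3 (*): stack=[0] mem=[0,0,0,0]
After op 4 (STO M1): stack=[empty] mem=[0,0,0,0]
After op 5 (push 17): stack=[17] mem=[0,0,0,0]
After op 6 (push 15): stack=[17,15] mem=[0,0,0,0]
After op 7 (*): stack=[255] mem=[0,0,0,0]
After op 8 (dup): stack=[255,255] mem=[0,0,0,0]
After op 9 (swap): stack=[255,255] mem=[0,0,0,0]
After op 10 (/): stack=[1] mem=[0,0,0,0]

Answer: 1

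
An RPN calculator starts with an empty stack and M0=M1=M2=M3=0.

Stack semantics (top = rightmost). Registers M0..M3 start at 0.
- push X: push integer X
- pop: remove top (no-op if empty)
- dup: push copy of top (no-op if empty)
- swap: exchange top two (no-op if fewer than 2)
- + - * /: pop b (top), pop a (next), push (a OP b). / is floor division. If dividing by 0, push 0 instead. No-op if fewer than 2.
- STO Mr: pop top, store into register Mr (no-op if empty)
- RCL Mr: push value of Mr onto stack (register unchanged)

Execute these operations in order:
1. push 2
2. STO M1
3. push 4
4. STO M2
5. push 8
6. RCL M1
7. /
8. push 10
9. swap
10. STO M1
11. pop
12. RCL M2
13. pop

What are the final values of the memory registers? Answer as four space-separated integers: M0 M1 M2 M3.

Answer: 0 4 4 0

Derivation:
After op 1 (push 2): stack=[2] mem=[0,0,0,0]
After op 2 (STO M1): stack=[empty] mem=[0,2,0,0]
After op 3 (push 4): stack=[4] mem=[0,2,0,0]
After op 4 (STO M2): stack=[empty] mem=[0,2,4,0]
After op 5 (push 8): stack=[8] mem=[0,2,4,0]
After op 6 (RCL M1): stack=[8,2] mem=[0,2,4,0]
After op 7 (/): stack=[4] mem=[0,2,4,0]
After op 8 (push 10): stack=[4,10] mem=[0,2,4,0]
After op 9 (swap): stack=[10,4] mem=[0,2,4,0]
After op 10 (STO M1): stack=[10] mem=[0,4,4,0]
After op 11 (pop): stack=[empty] mem=[0,4,4,0]
After op 12 (RCL M2): stack=[4] mem=[0,4,4,0]
After op 13 (pop): stack=[empty] mem=[0,4,4,0]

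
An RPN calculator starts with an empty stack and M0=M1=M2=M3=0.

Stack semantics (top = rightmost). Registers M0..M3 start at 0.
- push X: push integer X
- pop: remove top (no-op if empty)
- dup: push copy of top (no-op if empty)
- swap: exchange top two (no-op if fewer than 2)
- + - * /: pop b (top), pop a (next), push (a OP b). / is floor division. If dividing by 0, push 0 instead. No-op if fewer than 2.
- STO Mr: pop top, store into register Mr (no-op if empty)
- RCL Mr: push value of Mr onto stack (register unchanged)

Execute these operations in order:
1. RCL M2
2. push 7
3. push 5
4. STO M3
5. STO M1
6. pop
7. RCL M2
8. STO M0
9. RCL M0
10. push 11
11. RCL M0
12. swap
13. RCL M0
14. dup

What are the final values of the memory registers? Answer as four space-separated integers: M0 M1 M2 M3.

After op 1 (RCL M2): stack=[0] mem=[0,0,0,0]
After op 2 (push 7): stack=[0,7] mem=[0,0,0,0]
After op 3 (push 5): stack=[0,7,5] mem=[0,0,0,0]
After op 4 (STO M3): stack=[0,7] mem=[0,0,0,5]
After op 5 (STO M1): stack=[0] mem=[0,7,0,5]
After op 6 (pop): stack=[empty] mem=[0,7,0,5]
After op 7 (RCL M2): stack=[0] mem=[0,7,0,5]
After op 8 (STO M0): stack=[empty] mem=[0,7,0,5]
After op 9 (RCL M0): stack=[0] mem=[0,7,0,5]
After op 10 (push 11): stack=[0,11] mem=[0,7,0,5]
After op 11 (RCL M0): stack=[0,11,0] mem=[0,7,0,5]
After op 12 (swap): stack=[0,0,11] mem=[0,7,0,5]
After op 13 (RCL M0): stack=[0,0,11,0] mem=[0,7,0,5]
After op 14 (dup): stack=[0,0,11,0,0] mem=[0,7,0,5]

Answer: 0 7 0 5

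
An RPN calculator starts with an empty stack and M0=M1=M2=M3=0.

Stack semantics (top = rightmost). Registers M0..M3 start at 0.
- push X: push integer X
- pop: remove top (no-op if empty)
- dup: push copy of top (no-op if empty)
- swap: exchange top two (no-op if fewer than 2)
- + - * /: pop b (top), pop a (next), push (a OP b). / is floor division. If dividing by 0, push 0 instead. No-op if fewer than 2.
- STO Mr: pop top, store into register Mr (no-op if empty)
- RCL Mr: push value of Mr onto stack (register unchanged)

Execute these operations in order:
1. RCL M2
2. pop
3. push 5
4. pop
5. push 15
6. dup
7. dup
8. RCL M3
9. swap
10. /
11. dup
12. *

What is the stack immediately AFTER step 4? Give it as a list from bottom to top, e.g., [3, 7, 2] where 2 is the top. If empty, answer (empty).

After op 1 (RCL M2): stack=[0] mem=[0,0,0,0]
After op 2 (pop): stack=[empty] mem=[0,0,0,0]
After op 3 (push 5): stack=[5] mem=[0,0,0,0]
After op 4 (pop): stack=[empty] mem=[0,0,0,0]

(empty)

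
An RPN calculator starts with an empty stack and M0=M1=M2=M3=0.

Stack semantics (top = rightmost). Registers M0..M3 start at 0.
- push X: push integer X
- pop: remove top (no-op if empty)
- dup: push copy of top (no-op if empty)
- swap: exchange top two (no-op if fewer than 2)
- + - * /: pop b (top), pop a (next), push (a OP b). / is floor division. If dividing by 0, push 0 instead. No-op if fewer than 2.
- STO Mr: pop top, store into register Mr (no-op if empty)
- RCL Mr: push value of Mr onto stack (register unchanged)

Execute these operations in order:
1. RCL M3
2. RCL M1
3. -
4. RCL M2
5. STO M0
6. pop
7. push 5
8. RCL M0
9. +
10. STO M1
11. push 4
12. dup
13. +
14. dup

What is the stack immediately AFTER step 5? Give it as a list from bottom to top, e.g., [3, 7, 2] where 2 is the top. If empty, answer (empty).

After op 1 (RCL M3): stack=[0] mem=[0,0,0,0]
After op 2 (RCL M1): stack=[0,0] mem=[0,0,0,0]
After op 3 (-): stack=[0] mem=[0,0,0,0]
After op 4 (RCL M2): stack=[0,0] mem=[0,0,0,0]
After op 5 (STO M0): stack=[0] mem=[0,0,0,0]

[0]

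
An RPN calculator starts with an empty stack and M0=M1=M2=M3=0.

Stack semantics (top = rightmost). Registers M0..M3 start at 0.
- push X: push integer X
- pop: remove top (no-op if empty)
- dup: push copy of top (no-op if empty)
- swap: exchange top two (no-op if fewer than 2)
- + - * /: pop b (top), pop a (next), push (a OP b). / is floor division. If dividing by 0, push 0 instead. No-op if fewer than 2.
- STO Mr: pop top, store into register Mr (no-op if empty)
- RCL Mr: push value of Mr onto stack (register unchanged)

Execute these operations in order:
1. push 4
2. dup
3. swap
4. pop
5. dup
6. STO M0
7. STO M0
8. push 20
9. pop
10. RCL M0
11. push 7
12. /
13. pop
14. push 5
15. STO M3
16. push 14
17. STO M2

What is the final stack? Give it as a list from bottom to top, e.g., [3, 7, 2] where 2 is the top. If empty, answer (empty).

Answer: (empty)

Derivation:
After op 1 (push 4): stack=[4] mem=[0,0,0,0]
After op 2 (dup): stack=[4,4] mem=[0,0,0,0]
After op 3 (swap): stack=[4,4] mem=[0,0,0,0]
After op 4 (pop): stack=[4] mem=[0,0,0,0]
After op 5 (dup): stack=[4,4] mem=[0,0,0,0]
After op 6 (STO M0): stack=[4] mem=[4,0,0,0]
After op 7 (STO M0): stack=[empty] mem=[4,0,0,0]
After op 8 (push 20): stack=[20] mem=[4,0,0,0]
After op 9 (pop): stack=[empty] mem=[4,0,0,0]
After op 10 (RCL M0): stack=[4] mem=[4,0,0,0]
After op 11 (push 7): stack=[4,7] mem=[4,0,0,0]
After op 12 (/): stack=[0] mem=[4,0,0,0]
After op 13 (pop): stack=[empty] mem=[4,0,0,0]
After op 14 (push 5): stack=[5] mem=[4,0,0,0]
After op 15 (STO M3): stack=[empty] mem=[4,0,0,5]
After op 16 (push 14): stack=[14] mem=[4,0,0,5]
After op 17 (STO M2): stack=[empty] mem=[4,0,14,5]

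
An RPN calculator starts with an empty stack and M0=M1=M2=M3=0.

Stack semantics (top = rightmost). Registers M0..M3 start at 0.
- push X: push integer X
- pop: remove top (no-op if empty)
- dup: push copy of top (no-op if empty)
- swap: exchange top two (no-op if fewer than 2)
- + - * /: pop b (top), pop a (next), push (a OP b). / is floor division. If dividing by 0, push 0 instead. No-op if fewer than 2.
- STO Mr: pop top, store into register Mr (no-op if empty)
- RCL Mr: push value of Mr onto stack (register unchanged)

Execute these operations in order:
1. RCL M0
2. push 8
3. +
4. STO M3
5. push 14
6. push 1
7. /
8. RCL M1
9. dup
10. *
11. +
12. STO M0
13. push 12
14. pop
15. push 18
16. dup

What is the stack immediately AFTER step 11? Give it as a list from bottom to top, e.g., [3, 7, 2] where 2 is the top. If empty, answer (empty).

After op 1 (RCL M0): stack=[0] mem=[0,0,0,0]
After op 2 (push 8): stack=[0,8] mem=[0,0,0,0]
After op 3 (+): stack=[8] mem=[0,0,0,0]
After op 4 (STO M3): stack=[empty] mem=[0,0,0,8]
After op 5 (push 14): stack=[14] mem=[0,0,0,8]
After op 6 (push 1): stack=[14,1] mem=[0,0,0,8]
After op 7 (/): stack=[14] mem=[0,0,0,8]
After op 8 (RCL M1): stack=[14,0] mem=[0,0,0,8]
After op 9 (dup): stack=[14,0,0] mem=[0,0,0,8]
After op 10 (*): stack=[14,0] mem=[0,0,0,8]
After op 11 (+): stack=[14] mem=[0,0,0,8]

[14]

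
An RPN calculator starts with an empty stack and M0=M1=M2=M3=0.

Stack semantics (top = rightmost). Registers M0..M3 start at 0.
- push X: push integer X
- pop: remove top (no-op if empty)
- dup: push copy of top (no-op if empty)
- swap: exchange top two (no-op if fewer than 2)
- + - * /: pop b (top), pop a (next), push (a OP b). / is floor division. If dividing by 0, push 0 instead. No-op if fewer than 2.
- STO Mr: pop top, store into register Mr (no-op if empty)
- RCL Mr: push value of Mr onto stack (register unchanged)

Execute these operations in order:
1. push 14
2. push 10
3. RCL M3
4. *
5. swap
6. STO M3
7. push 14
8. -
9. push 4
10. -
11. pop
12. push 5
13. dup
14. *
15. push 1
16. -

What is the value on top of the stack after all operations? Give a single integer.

Answer: 24

Derivation:
After op 1 (push 14): stack=[14] mem=[0,0,0,0]
After op 2 (push 10): stack=[14,10] mem=[0,0,0,0]
After op 3 (RCL M3): stack=[14,10,0] mem=[0,0,0,0]
After op 4 (*): stack=[14,0] mem=[0,0,0,0]
After op 5 (swap): stack=[0,14] mem=[0,0,0,0]
After op 6 (STO M3): stack=[0] mem=[0,0,0,14]
After op 7 (push 14): stack=[0,14] mem=[0,0,0,14]
After op 8 (-): stack=[-14] mem=[0,0,0,14]
After op 9 (push 4): stack=[-14,4] mem=[0,0,0,14]
After op 10 (-): stack=[-18] mem=[0,0,0,14]
After op 11 (pop): stack=[empty] mem=[0,0,0,14]
After op 12 (push 5): stack=[5] mem=[0,0,0,14]
After op 13 (dup): stack=[5,5] mem=[0,0,0,14]
After op 14 (*): stack=[25] mem=[0,0,0,14]
After op 15 (push 1): stack=[25,1] mem=[0,0,0,14]
After op 16 (-): stack=[24] mem=[0,0,0,14]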